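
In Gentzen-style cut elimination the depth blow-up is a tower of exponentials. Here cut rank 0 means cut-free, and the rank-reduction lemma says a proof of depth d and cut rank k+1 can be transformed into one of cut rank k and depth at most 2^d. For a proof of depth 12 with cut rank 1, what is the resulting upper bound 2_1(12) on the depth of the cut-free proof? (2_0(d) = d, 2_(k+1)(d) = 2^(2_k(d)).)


Each rank reduction sends depth d to at most 2^d; cut rank r needs r reductions.
2_0(12) = 12
2_1(12) = 2^12 = 4096
Cut-free depth bound = 4096

4096


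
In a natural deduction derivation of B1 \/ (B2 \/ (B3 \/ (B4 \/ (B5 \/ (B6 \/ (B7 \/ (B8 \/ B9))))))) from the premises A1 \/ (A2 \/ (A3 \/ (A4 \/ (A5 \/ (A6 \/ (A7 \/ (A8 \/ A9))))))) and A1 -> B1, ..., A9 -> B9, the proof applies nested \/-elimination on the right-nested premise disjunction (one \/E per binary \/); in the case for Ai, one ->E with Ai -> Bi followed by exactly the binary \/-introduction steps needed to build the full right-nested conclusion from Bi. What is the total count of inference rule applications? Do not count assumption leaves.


Constructive dilemma with 9 branches, all disjunctions right-nested:
- \/E: the premise has 8 binary \/, each eliminated once: 8 nodes.
- ->E: one per case (Ai with Ai -> Bi gives Bi): 9 nodes.
- \/I: in case i < n, Bi needs 1 step to form Bi \/ (B(i+1) \/ ...) and then i-1 steps to prepend B(i-1), ..., B1, i.e. i steps; in case i = n, B9 needs 8 prepend steps.
  \/I total = (1 + 2 + ... + 8) + 8 = 36 + 8 = 44 nodes.
Total = 8 + 9 + 44 = 61

61


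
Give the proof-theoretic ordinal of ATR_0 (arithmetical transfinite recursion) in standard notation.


The proof-theoretic ordinal of ATR_0 (arithmetical transfinite recursion) is a standard result in ordinal analysis.
This ordinal is the supremum of order types of primitive recursive well-orderings
that the theory can prove to be well-ordered.
For ATR_0 (arithmetical transfinite recursion), the proof-theoretic ordinal is Gamma_0.

Gamma_0


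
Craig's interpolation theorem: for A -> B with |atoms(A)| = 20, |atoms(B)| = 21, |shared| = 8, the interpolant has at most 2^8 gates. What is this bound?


Shared atoms = 8
Craig interpolant size bound = 2^8
= 256

256


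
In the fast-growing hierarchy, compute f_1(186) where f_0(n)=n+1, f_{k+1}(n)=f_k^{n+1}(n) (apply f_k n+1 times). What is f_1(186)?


f_1(186) = f_0^187(186)
f_0 adds 1 each time, applied 187 times.
f_1(186) = 186 + 187 = 373

373


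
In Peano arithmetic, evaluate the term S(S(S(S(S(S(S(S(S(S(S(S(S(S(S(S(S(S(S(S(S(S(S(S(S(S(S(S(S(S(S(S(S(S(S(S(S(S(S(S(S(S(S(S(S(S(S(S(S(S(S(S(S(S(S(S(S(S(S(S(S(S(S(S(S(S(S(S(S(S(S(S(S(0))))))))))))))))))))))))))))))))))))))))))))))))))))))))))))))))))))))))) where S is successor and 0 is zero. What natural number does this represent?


Counting successors applied to 0:
73 applications of S to 0 = 73

73


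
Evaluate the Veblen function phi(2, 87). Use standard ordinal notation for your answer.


phi(2, 87):
phi(2, beta) = zeta_beta (the beta-th zeta number, fixed point of epsilon).
phi(2, 87) = zeta_87

zeta_87


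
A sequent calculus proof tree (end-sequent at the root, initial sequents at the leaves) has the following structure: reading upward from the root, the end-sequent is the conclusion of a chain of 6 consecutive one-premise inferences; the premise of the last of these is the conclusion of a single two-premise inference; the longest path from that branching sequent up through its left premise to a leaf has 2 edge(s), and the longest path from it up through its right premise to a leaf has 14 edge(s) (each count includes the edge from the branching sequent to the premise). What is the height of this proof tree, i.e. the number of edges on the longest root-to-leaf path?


Longest path through the left premise: 2 edges (measured from the branching sequent)
Longest path through the right premise: 14 edges
Height of the subtree rooted at the branching sequent: max(2, 14) = 14
The branching sequent sits 6 edges above the root (the chain of one-premise inferences), so height = 14 + 6 = 20

20


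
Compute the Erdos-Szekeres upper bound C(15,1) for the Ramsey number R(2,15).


R(2,15) <= C(2+15-2, 2-1) = C(15, 1)
C(15, 1) = 15! / (1! * 14!)
= 15

15


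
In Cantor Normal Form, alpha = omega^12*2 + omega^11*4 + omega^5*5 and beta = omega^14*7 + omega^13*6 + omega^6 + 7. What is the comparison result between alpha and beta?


Compare term by term from highest exponent:
alpha = omega^12*2 + omega^11*4 + omega^5*5
beta = omega^14*7 + omega^13*6 + omega^6 + 7
Term 1: alpha has omega^12*2, beta has omega^14*7
Term 2: alpha has omega^11*4, beta has omega^13*6
Term 3: alpha has omega^5*5, beta has omega^6*1
Term 4: alpha has omega^0*0, beta has omega^0*7
Result: alpha < beta

alpha < beta


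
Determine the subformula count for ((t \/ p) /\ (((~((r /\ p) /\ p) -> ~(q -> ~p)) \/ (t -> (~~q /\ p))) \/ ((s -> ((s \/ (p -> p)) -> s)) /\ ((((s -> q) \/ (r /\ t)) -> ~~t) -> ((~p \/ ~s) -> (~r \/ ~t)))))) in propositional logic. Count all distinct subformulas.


Formula: ((t \/ p) /\ (((~((r /\ p) /\ p) -> ~(q -> ~p)) \/ (t -> (~~q /\ p))) \/ ((s -> ((s \/ (p -> p)) -> s)) /\ ((((s -> q) \/ (r /\ t)) -> ~~t) -> ((~p \/ ~s) -> (~r \/ ~t))))))
Subformulas found:
  1. r
  2. p
  3. q
  4. s
  5. t
  6. ~t
  7. ~p
  8. ~s
  9. ~r
  10. ~q
  11. ~~t
  12. ~~q
  13. (r /\ p)
  14. (p -> p)
  15. (r /\ t)
  16. (s -> q)
  17. (t \/ p)
  18. (q -> ~p)
  19. ~(q -> ~p)
  20. (~~q /\ p)
  21. (~r \/ ~t)
  22. (~p \/ ~s)
  23. (s \/ (p -> p))
  24. ((r /\ p) /\ p)
  25. ~((r /\ p) /\ p)
  26. (t -> (~~q /\ p))
  27. ((s -> q) \/ (r /\ t))
  28. ((s \/ (p -> p)) -> s)
  29. ((~p \/ ~s) -> (~r \/ ~t))
  30. (s -> ((s \/ (p -> p)) -> s))
  31. (((s -> q) \/ (r /\ t)) -> ~~t)
  32. (~((r /\ p) /\ p) -> ~(q -> ~p))
  33. ((~((r /\ p) /\ p) -> ~(q -> ~p)) \/ (t -> (~~q /\ p)))
  34. ((((s -> q) \/ (r /\ t)) -> ~~t) -> ((~p \/ ~s) -> (~r \/ ~t)))
  35. ((s -> ((s \/ (p -> p)) -> s)) /\ ((((s -> q) \/ (r /\ t)) -> ~~t) -> ((~p \/ ~s) -> (~r \/ ~t))))
  36. (((~((r /\ p) /\ p) -> ~(q -> ~p)) \/ (t -> (~~q /\ p))) \/ ((s -> ((s \/ (p -> p)) -> s)) /\ ((((s -> q) \/ (r /\ t)) -> ~~t) -> ((~p \/ ~s) -> (~r \/ ~t)))))
  37. ((t \/ p) /\ (((~((r /\ p) /\ p) -> ~(q -> ~p)) \/ (t -> (~~q /\ p))) \/ ((s -> ((s \/ (p -> p)) -> s)) /\ ((((s -> q) \/ (r /\ t)) -> ~~t) -> ((~p \/ ~s) -> (~r \/ ~t))))))
Total distinct subformulas = 37

37


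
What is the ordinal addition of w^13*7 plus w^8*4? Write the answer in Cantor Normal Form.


Ordinal addition w^13*7 + w^8*4:
Leading exponent of alpha (13) > leading exponent of beta (8).
Since alpha's term has higher exponent than beta's leading term,
the sum is simply alpha followed by beta.
Result = w^13*7 + w^8*4

w^13*7 + w^8*4


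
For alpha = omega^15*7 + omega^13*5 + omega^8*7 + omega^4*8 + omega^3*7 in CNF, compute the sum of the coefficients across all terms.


CNF: omega^15*7 + omega^13*5 + omega^8*7 + omega^4*8 + omega^3*7
Coefficients: 7 + 5 + 7 + 8 + 7 = 34

34


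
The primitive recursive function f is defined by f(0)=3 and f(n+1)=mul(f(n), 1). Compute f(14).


f(0) = 3
f(1) = mul(f(0), 1) = mul(3, 1) = 3
f(2) = mul(f(1), 1) = mul(3, 1) = 3
f(3) = mul(f(2), 1) = mul(3, 1) = 3
f(4) = mul(f(3), 1) = mul(3, 1) = 3
f(5) = mul(f(4), 1) = mul(3, 1) = 3
f(6) = mul(f(5), 1) = mul(3, 1) = 3
f(7) = mul(f(6), 1) = mul(3, 1) = 3
f(8) = mul(f(7), 1) = mul(3, 1) = 3
f(9) = mul(f(8), 1) = mul(3, 1) = 3
f(10) = mul(f(9), 1) = mul(3, 1) = 3
f(11) = mul(f(10), 1) = mul(3, 1) = 3
f(12) = mul(f(11), 1) = mul(3, 1) = 3
f(13) = mul(f(12), 1) = mul(3, 1) = 3
f(14) = mul(f(13), 1) = mul(3, 1) = 3


3


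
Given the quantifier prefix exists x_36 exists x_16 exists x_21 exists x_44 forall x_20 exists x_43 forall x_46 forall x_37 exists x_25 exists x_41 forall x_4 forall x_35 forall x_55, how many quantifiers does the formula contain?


Quantifier prefix has 13 quantifier symbols.
Quantifier depth = 13

13


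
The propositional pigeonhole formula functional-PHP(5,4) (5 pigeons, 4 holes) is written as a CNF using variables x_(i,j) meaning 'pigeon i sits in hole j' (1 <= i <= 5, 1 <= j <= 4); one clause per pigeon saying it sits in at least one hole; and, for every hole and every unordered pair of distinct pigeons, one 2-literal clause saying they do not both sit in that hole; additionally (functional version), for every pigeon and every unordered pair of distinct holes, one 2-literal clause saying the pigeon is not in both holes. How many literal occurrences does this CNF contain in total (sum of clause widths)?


functional-PHP(5,4): 5 pigeons, 4 holes, 5*4 = 20 variables.
- pigeon clauses: one per pigeon -> 5 clauses of width 4 -> 20 literals
- hole clauses: 4 holes * C(5,2) = 4 * 10 -> 40 clauses of width 2 -> 80 literals
- functional clauses: 5 pigeons * C(4,2) = 5 * 6 -> 30 clauses of width 2 -> 60 literals
Total literal occurrences = 20 + 80 + 60 = 160

160


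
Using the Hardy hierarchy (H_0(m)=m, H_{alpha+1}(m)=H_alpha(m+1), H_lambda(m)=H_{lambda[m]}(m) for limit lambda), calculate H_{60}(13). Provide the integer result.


H_60(13):
For finite ordinals k, H_k(n) = n + k (each successor step adds 1).
H_60(13) = 13 + 60 = 73

73


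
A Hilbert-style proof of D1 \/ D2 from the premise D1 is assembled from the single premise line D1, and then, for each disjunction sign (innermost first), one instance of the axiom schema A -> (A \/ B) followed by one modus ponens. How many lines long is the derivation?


Building the left-nested 2-ary disjunction from D1:
- 1 premise line (D1)
- 2 disjuncts means 1 disjunction sign; each needs 1 axiom instance + 1 MP = 2 lines: 2 * 1 = 2
Total = 1 + 2 = 3 lines.

3


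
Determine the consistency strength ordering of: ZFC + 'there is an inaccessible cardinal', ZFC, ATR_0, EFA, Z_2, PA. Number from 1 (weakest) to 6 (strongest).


Ordering by consistency strength:
1. EFA
2. PA
3. ATR_0
4. Z_2
5. ZFC
6. ZFC + 'there is an inaccessible cardinal'


ZFC + 'there is an inaccessible cardinal'=6, ZFC=5, ATR_0=3, EFA=1, Z_2=4, PA=2


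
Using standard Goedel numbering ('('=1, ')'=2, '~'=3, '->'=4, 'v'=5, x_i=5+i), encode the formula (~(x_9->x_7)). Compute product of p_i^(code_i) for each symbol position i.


Formula: (~(x_9->x_7))
Symbol codes: [1, 3, 1, 14, 4, 12, 2, 2]
Primes: [2, 3, 5, 7, 11, 13, 17, 19]
p_1^1 = 2^1 = 2
p_2^3 = 3^3 = 27
p_3^1 = 5^1 = 5
p_4^14 = 7^14 = 678223072849
p_5^4 = 11^4 = 14641
p_6^12 = 13^12 = 23298085122481
p_7^2 = 17^2 = 289
p_8^2 = 19^2 = 361
Product = 6516769157703042982718530674559511070

6516769157703042982718530674559511070


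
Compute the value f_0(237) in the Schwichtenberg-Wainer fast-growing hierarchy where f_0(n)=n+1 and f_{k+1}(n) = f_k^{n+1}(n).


f_0(237) = 237 + 1 = 238

238


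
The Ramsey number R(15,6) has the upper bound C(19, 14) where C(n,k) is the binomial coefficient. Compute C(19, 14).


R(15,6) <= C(15+6-2, 15-1) = C(19, 14)
C(19, 14) = 19! / (14! * 5!)
= 11628

11628


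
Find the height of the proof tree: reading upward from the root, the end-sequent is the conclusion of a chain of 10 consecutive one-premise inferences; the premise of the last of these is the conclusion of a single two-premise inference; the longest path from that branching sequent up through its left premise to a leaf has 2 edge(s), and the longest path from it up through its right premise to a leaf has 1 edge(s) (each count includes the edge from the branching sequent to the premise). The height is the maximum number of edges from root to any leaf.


Longest path through the left premise: 2 edges (measured from the branching sequent)
Longest path through the right premise: 1 edges
Height of the subtree rooted at the branching sequent: max(2, 1) = 2
The branching sequent sits 10 edges above the root (the chain of one-premise inferences), so height = 2 + 10 = 12

12


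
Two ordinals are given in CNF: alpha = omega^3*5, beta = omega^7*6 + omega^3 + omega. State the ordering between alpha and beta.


Compare term by term from highest exponent:
alpha = omega^3*5
beta = omega^7*6 + omega^3 + omega
Term 1: alpha has omega^3*5, beta has omega^7*6
Term 2: alpha has omega^0*0, beta has omega^3*1
Term 3: alpha has omega^0*0, beta has omega^1*1
Result: alpha < beta

alpha < beta


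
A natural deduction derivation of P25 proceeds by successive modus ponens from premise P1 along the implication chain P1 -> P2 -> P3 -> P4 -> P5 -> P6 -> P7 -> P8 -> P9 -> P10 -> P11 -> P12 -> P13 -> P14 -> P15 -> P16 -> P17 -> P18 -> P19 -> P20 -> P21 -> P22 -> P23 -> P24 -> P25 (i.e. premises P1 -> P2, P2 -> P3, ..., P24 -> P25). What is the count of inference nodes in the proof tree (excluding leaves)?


We have a chain: P1 -> P2 -> P3 -> P4 -> P5 -> P6 -> P7 -> P8 -> P9 -> P10 -> P11 -> P12 -> P13 -> P14 -> P15 -> P16 -> P17 -> P18 -> P19 -> P20 -> P21 -> P22 -> P23 -> P24 -> P25.
Each modus ponens application produces the next variable.
The chain has 25 propositions, so 25-1 = 24 modus ponens steps.
Total inference nodes = 24

24


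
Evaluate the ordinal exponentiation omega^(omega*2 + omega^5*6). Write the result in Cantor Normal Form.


omega^(omega*2 + omega^5*6):
In ordinal addition a term is absorbed by a following term of strictly larger exponent: 1 < 5, so omega*2 + omega^5*6 = omega^5*6.
omega raised to a CNF ordinal is a single CNF term: Result = omega^(omega^5*6)

omega^(omega^5*6)


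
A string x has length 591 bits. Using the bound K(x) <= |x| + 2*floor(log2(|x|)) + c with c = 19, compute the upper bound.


floor(log2(591)) = 9
2 * 9 = 18
K(x) <= 591 + 18 + 19 = 628

628


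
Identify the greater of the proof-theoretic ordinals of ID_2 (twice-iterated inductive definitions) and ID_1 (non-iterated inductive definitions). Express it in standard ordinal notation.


Proof-theoretic ordinal of ID_2 (twice-iterated inductive definitions): psi_0(epsilon_{Omega_2+1})
Proof-theoretic ordinal of ID_1 (non-iterated inductive definitions): psi_0(epsilon_{Omega+1})
Comparing: psi_0(epsilon_{Omega+1}) < psi_0(epsilon_{Omega_2+1}).
The larger ordinal is psi_0(epsilon_{Omega_2+1}) (from ID_2 (twice-iterated inductive definitions)).

psi_0(epsilon_{Omega_2+1})


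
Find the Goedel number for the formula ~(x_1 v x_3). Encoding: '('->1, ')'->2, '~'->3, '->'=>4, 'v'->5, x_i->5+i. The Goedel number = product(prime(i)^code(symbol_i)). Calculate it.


Formula: ~(x_1 v x_3)
Symbol codes: [3, 1, 6, 5, 8, 2]
Primes: [2, 3, 5, 7, 11, 13]
p_1^3 = 2^3 = 8
p_2^1 = 3^1 = 3
p_3^6 = 5^6 = 15625
p_4^5 = 7^5 = 16807
p_5^8 = 11^8 = 214358881
p_6^2 = 13^2 = 169
Product = 228322995559283625000

228322995559283625000


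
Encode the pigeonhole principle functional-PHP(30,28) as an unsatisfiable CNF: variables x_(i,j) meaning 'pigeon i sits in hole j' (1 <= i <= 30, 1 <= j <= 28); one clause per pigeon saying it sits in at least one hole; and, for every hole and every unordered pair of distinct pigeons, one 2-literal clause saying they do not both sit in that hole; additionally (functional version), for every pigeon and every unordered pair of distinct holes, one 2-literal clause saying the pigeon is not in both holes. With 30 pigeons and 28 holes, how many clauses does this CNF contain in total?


functional-PHP(30,28): 30 pigeons, 28 holes, 30*28 = 840 variables.
- pigeon clauses: one per pigeon -> 30 clauses
- hole clauses: 28 holes * C(30,2) = 28 * 435 -> 12180 clauses
- functional clauses: 30 pigeons * C(28,2) = 30 * 378 -> 11340 clauses
Total clauses = 30 + 12180 + 11340 = 23550

23550


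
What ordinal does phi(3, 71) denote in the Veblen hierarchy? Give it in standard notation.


phi(3, 71):
phi(3, beta) = eta_beta (the beta-th eta number, fixed point of zeta).
phi(3, 71) = eta_71

eta_71


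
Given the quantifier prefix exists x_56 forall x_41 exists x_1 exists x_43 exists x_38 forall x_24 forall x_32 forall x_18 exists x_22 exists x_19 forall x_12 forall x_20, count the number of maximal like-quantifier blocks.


Alternations = 5.
Blocks = alternations + 1 = 6

6


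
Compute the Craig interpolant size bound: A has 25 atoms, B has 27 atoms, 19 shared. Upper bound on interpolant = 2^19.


Shared atoms = 19
Craig interpolant size bound = 2^19
= 524288

524288


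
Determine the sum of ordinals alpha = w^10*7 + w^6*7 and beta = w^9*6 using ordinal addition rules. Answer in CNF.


Ordinal addition (w^10*7 + w^6*7) + w^9*6:
alpha's leading term has exponent 10 > beta's exponent 9, so it survives.
alpha's tail term has exponent 6 < beta's exponent 9, so it is absorbed by beta.
In ordinal addition, any term followed by a strictly larger-exponent term is absorbed.
Result = w^10*7 + w^9*6

w^10*7 + w^9*6


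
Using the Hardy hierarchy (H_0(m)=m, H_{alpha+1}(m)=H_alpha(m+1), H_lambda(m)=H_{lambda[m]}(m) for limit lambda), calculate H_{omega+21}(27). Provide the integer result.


H_{omega+21}(27):
Unwind the 21 successor steps: H_{omega+21}(27) = H_omega(27+21) = H_omega(48).
H_omega(m) = H_m(m) = m + m = 2m.
Result = 2 * 48 = 96

96


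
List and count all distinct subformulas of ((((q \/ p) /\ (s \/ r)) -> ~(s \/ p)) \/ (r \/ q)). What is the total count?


Formula: ((((q \/ p) /\ (s \/ r)) -> ~(s \/ p)) \/ (r \/ q))
Subformulas found:
  1. q
  2. s
  3. r
  4. p
  5. (s \/ r)
  6. (q \/ p)
  7. (r \/ q)
  8. (s \/ p)
  9. ~(s \/ p)
  10. ((q \/ p) /\ (s \/ r))
  11. (((q \/ p) /\ (s \/ r)) -> ~(s \/ p))
  12. ((((q \/ p) /\ (s \/ r)) -> ~(s \/ p)) \/ (r \/ q))
Total distinct subformulas = 12

12


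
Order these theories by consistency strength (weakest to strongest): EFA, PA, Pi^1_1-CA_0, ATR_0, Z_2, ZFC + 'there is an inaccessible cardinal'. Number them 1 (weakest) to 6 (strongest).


Ordering by consistency strength:
1. EFA
2. PA
3. ATR_0
4. Pi^1_1-CA_0
5. Z_2
6. ZFC + 'there is an inaccessible cardinal'


EFA=1, PA=2, Pi^1_1-CA_0=4, ATR_0=3, Z_2=5, ZFC + 'there is an inaccessible cardinal'=6


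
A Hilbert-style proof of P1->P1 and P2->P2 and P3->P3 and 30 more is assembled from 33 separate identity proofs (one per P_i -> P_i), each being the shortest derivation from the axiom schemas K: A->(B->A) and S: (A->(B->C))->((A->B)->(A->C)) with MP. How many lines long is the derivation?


The shortest proof of A->A from K and S in the Hilbert calculus has exactly 5 lines:
(1) K instance A->((A->A)->A), (2) S instance, (3) MP on 1,2, (4) K instance A->(A->A), (5) MP on 3,4.
For 33 independent identities: 33 * 5 = 165 lines total.

165


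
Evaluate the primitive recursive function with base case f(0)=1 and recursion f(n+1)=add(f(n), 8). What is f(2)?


f(0) = 1
f(1) = add(f(0), 8) = add(1, 8) = 9
f(2) = add(f(1), 8) = add(9, 8) = 17


17


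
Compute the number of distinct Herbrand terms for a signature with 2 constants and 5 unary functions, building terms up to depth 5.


Herbrand terms by depth:
Depth 0: 2 constants
Depth 1: 10 new terms (running total: 12)
Depth 2: 50 new terms (running total: 62)
Depth 3: 250 new terms (running total: 312)
Depth 4: 1250 new terms (running total: 1562)
Depth 5: 6250 new terms (running total: 7812)
Total distinct ground terms = 7812

7812


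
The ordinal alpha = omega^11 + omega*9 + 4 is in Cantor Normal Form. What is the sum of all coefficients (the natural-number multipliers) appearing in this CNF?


CNF: omega^11 + omega*9 + 4
Coefficients: 1 + 9 + 4 = 14

14


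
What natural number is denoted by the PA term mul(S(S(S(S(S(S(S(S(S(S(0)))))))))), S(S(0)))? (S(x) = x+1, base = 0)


mul(S^10(0), S^2(0)):
S^10(0) = 10
S^2(0) = 2
10 * 2 = 20

20


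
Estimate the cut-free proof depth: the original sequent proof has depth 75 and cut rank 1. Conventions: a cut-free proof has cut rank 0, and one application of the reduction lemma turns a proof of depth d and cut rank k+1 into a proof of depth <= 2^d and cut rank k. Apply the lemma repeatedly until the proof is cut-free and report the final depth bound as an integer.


Each rank reduction sends depth d to at most 2^d; cut rank r needs r reductions.
2_0(75) = 75
2_1(75) = 2^75 = 37778931862957161709568
Cut-free depth bound = 37778931862957161709568

37778931862957161709568


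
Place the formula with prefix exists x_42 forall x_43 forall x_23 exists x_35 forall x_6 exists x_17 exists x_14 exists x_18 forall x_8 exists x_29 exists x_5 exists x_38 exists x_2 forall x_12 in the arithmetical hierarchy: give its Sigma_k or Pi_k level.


Leading quantifier is exists, so the class is Sigma.
Number of quantifier blocks = alternations + 1 = 7 + 1 = 8.
Classification: Sigma_8

Sigma_8


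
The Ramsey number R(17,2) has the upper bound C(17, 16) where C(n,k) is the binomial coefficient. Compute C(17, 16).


R(17,2) <= C(17+2-2, 17-1) = C(17, 16)
C(17, 16) = 17! / (16! * 1!)
= 17

17


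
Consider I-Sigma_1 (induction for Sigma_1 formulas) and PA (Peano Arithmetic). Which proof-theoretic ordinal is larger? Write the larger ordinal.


Proof-theoretic ordinal of I-Sigma_1 (induction for Sigma_1 formulas): omega^omega
Proof-theoretic ordinal of PA (Peano Arithmetic): epsilon_0
Comparing: omega^omega < epsilon_0.
The larger ordinal is epsilon_0 (from PA (Peano Arithmetic)).

epsilon_0


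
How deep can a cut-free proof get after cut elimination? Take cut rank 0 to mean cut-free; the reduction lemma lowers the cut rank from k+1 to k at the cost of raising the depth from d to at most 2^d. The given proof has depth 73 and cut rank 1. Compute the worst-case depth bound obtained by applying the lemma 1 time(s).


Each rank reduction sends depth d to at most 2^d; cut rank r needs r reductions.
2_0(73) = 73
2_1(73) = 2^73 = 9444732965739290427392
Cut-free depth bound = 9444732965739290427392

9444732965739290427392


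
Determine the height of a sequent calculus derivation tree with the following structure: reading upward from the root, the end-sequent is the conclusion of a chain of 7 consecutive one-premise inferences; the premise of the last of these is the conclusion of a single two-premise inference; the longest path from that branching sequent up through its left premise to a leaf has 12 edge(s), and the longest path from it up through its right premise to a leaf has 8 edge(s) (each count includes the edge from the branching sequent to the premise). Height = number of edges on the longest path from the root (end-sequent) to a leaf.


Longest path through the left premise: 12 edges (measured from the branching sequent)
Longest path through the right premise: 8 edges
Height of the subtree rooted at the branching sequent: max(12, 8) = 12
The branching sequent sits 7 edges above the root (the chain of one-premise inferences), so height = 12 + 7 = 19

19


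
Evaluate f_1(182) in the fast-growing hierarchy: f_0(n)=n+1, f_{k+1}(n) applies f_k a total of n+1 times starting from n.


f_1(182) = f_0^183(182)
f_0 adds 1 each time, applied 183 times.
f_1(182) = 182 + 183 = 365

365


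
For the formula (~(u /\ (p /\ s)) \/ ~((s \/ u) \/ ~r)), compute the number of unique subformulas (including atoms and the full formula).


Formula: (~(u /\ (p /\ s)) \/ ~((s \/ u) \/ ~r))
Subformulas found:
  1. u
  2. s
  3. r
  4. p
  5. ~r
  6. (p /\ s)
  7. (s \/ u)
  8. (u /\ (p /\ s))
  9. ~(u /\ (p /\ s))
  10. ((s \/ u) \/ ~r)
  11. ~((s \/ u) \/ ~r)
  12. (~(u /\ (p /\ s)) \/ ~((s \/ u) \/ ~r))
Total distinct subformulas = 12

12


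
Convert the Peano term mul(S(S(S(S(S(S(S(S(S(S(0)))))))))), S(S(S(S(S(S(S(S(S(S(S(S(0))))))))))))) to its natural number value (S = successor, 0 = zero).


mul(S^10(0), S^12(0)):
S^10(0) = 10
S^12(0) = 12
10 * 12 = 120

120


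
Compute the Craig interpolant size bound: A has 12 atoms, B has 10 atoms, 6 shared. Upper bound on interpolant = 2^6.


Shared atoms = 6
Craig interpolant size bound = 2^6
= 64

64


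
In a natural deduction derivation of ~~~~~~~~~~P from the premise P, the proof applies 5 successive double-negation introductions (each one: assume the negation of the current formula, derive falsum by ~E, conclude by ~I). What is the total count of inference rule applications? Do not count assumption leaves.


Each double-negation introduction (from C infer ~~C) uses 2 inference nodes: one ~E (C and ~C give falsum) and one ~I (discharge ~C).
5 double negations = 5 * 2 = 10 inference nodes.

10


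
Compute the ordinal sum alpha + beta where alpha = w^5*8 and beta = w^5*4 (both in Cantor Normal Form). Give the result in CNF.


Ordinal addition w^5*8 + w^5*4:
Both terms have the same exponent 5.
w^e*c + w^e*d = w^e*(c+d).
Result = w^5*(8+4) = w^5*12

w^5*12


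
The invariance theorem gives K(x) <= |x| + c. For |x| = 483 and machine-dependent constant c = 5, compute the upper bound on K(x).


K(x) <= |x| + c = 483 + 5 = 488

488


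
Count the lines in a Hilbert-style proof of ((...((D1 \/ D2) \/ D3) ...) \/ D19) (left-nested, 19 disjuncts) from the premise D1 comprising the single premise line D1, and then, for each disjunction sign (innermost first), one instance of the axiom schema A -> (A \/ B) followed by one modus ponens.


Building the left-nested 19-ary disjunction from D1:
- 1 premise line (D1)
- 19 disjuncts means 18 disjunction signs; each needs 1 axiom instance + 1 MP = 2 lines: 2 * 18 = 36
Total = 1 + 36 = 37 lines.

37


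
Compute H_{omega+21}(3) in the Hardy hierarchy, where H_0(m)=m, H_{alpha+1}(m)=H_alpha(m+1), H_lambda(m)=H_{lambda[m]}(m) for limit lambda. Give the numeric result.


H_{omega+21}(3):
Unwind the 21 successor steps: H_{omega+21}(3) = H_omega(3+21) = H_omega(24).
H_omega(m) = H_m(m) = m + m = 2m.
Result = 2 * 24 = 48

48


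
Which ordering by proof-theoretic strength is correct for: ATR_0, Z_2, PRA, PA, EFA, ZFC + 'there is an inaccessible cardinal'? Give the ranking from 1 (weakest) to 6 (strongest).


Ordering by consistency strength:
1. EFA
2. PRA
3. PA
4. ATR_0
5. Z_2
6. ZFC + 'there is an inaccessible cardinal'


ATR_0=4, Z_2=5, PRA=2, PA=3, EFA=1, ZFC + 'there is an inaccessible cardinal'=6


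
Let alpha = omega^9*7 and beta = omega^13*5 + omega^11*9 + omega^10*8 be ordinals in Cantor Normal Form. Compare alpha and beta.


Compare term by term from highest exponent:
alpha = omega^9*7
beta = omega^13*5 + omega^11*9 + omega^10*8
Term 1: alpha has omega^9*7, beta has omega^13*5
Term 2: alpha has omega^0*0, beta has omega^11*9
Term 3: alpha has omega^0*0, beta has omega^10*8
Result: alpha < beta

alpha < beta


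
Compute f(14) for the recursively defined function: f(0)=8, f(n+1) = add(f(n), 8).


f(0) = 8
f(1) = add(f(0), 8) = add(8, 8) = 16
f(2) = add(f(1), 8) = add(16, 8) = 24
f(3) = add(f(2), 8) = add(24, 8) = 32
f(4) = add(f(3), 8) = add(32, 8) = 40
f(5) = add(f(4), 8) = add(40, 8) = 48
f(6) = add(f(5), 8) = add(48, 8) = 56
f(7) = add(f(6), 8) = add(56, 8) = 64
f(8) = add(f(7), 8) = add(64, 8) = 72
f(9) = add(f(8), 8) = add(72, 8) = 80
f(10) = add(f(9), 8) = add(80, 8) = 88
f(11) = add(f(10), 8) = add(88, 8) = 96
f(12) = add(f(11), 8) = add(96, 8) = 104
f(13) = add(f(12), 8) = add(104, 8) = 112
f(14) = add(f(13), 8) = add(112, 8) = 120


120


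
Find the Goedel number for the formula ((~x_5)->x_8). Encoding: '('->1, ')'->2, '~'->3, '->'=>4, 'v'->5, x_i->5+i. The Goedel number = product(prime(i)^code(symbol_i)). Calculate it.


Formula: ((~x_5)->x_8)
Symbol codes: [1, 1, 3, 10, 2, 4, 13, 2]
Primes: [2, 3, 5, 7, 11, 13, 17, 19]
p_1^1 = 2^1 = 2
p_2^1 = 3^1 = 3
p_3^3 = 5^3 = 125
p_4^10 = 7^10 = 282475249
p_5^2 = 11^2 = 121
p_6^4 = 13^4 = 28561
p_7^13 = 17^13 = 9904578032905937
p_8^2 = 19^2 = 361
Product = 2617843155911601783540383484851124750

2617843155911601783540383484851124750


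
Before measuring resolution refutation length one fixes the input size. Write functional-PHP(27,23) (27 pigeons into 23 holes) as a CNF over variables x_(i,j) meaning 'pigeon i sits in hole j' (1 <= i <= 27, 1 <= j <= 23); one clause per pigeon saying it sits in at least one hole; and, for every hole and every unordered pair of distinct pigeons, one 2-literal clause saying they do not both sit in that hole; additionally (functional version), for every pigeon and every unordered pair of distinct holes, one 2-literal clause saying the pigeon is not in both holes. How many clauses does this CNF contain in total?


functional-PHP(27,23): 27 pigeons, 23 holes, 27*23 = 621 variables.
- pigeon clauses: one per pigeon -> 27 clauses
- hole clauses: 23 holes * C(27,2) = 23 * 351 -> 8073 clauses
- functional clauses: 27 pigeons * C(23,2) = 27 * 253 -> 6831 clauses
Total clauses = 27 + 8073 + 6831 = 14931

14931


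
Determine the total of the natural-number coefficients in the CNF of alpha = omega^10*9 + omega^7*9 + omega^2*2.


CNF: omega^10*9 + omega^7*9 + omega^2*2
Coefficients: 9 + 9 + 2 = 20

20


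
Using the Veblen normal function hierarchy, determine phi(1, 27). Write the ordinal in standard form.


phi(1, 27):
phi(1, beta) = epsilon_beta (the beta-th epsilon number).
phi(1, 27) = epsilon_27

epsilon_27


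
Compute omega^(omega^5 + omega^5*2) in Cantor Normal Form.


omega^(omega^5 + omega^5*2):
Both terms of the exponent have the same exponent 5, so they merge: omega^5 + omega^5*2 = omega^5*(1+2) = omega^5*3.
omega raised to a CNF ordinal is a single CNF term: Result = omega^(omega^5*3)

omega^(omega^5*3)


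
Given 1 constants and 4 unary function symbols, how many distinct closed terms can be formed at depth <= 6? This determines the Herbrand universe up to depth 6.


Herbrand terms by depth:
Depth 0: 1 constants
Depth 1: 4 new terms (running total: 5)
Depth 2: 16 new terms (running total: 21)
Depth 3: 64 new terms (running total: 85)
Depth 4: 256 new terms (running total: 341)
Depth 5: 1024 new terms (running total: 1365)
Depth 6: 4096 new terms (running total: 5461)
Total distinct ground terms = 5461

5461


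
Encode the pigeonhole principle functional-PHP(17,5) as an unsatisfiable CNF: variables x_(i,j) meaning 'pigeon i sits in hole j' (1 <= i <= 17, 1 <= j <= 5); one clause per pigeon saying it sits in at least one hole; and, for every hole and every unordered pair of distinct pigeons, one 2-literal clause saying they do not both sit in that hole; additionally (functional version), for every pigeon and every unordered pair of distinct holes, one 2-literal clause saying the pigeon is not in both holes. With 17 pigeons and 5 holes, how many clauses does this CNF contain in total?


functional-PHP(17,5): 17 pigeons, 5 holes, 17*5 = 85 variables.
- pigeon clauses: one per pigeon -> 17 clauses
- hole clauses: 5 holes * C(17,2) = 5 * 136 -> 680 clauses
- functional clauses: 17 pigeons * C(5,2) = 17 * 10 -> 170 clauses
Total clauses = 17 + 680 + 170 = 867

867


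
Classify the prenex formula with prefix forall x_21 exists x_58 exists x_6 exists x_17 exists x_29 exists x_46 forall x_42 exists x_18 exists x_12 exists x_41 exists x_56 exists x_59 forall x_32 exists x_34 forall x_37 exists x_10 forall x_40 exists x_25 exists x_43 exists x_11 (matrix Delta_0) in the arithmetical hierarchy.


Leading quantifier is forall, so the class is Pi.
Number of quantifier blocks = alternations + 1 = 9 + 1 = 10.
Classification: Pi_10

Pi_10


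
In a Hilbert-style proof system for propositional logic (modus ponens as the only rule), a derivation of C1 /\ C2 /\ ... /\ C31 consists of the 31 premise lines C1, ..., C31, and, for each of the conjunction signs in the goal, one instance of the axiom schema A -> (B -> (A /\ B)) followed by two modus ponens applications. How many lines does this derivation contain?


Conjoining 31 premises:
- 31 premise lines
- the goal has 30 conjunction signs; each costs 1 axiom instance + 2 MP = 3 lines: 3 * 30 = 90
Total = 31 + 90 = 121 lines.

121


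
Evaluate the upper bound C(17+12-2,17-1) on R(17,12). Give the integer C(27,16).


R(17,12) <= C(17+12-2, 17-1) = C(27, 16)
C(27, 16) = 27! / (16! * 11!)
= 13037895

13037895


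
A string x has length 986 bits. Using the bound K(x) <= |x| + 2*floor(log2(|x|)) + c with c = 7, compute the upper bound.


floor(log2(986)) = 9
2 * 9 = 18
K(x) <= 986 + 18 + 7 = 1011

1011


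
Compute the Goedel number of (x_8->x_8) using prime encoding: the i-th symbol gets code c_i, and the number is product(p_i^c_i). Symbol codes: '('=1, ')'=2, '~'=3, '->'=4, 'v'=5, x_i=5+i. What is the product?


Formula: (x_8->x_8)
Symbol codes: [1, 13, 4, 13, 2]
Primes: [2, 3, 5, 7, 11]
p_1^1 = 2^1 = 2
p_2^13 = 3^13 = 1594323
p_3^4 = 5^4 = 625
p_4^13 = 7^13 = 96889010407
p_5^2 = 11^2 = 121
Product = 23363947133041818476250

23363947133041818476250


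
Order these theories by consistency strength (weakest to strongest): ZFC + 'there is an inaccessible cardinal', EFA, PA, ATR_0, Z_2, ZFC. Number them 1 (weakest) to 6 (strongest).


Ordering by consistency strength:
1. EFA
2. PA
3. ATR_0
4. Z_2
5. ZFC
6. ZFC + 'there is an inaccessible cardinal'


ZFC + 'there is an inaccessible cardinal'=6, EFA=1, PA=2, ATR_0=3, Z_2=4, ZFC=5


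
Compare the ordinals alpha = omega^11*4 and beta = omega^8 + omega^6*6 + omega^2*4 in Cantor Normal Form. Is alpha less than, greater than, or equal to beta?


Compare term by term from highest exponent:
alpha = omega^11*4
beta = omega^8 + omega^6*6 + omega^2*4
Term 1: alpha has omega^11*4, beta has omega^8*1
Term 2: alpha has omega^0*0, beta has omega^6*6
Term 3: alpha has omega^0*0, beta has omega^2*4
Result: alpha > beta

alpha > beta


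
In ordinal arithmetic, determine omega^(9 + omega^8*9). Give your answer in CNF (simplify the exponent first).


omega^(9 + omega^8*9):
In ordinal addition a term is absorbed by a following term of strictly larger exponent: 0 < 8, so 9 + omega^8*9 = omega^8*9.
omega raised to a CNF ordinal is a single CNF term: Result = omega^(omega^8*9)

omega^(omega^8*9)


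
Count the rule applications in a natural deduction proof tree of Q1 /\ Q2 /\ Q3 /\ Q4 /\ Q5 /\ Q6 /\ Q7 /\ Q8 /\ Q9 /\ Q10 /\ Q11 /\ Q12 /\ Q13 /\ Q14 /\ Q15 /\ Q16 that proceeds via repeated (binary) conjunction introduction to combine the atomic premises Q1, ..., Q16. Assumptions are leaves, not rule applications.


The target conjunction has 16 conjuncts, i.e. 15 binary /\ connectives.
Each conjunction-intro joins two pieces, so 16 atoms require 16-1 = 15 applications.
Total inference nodes = 15

15


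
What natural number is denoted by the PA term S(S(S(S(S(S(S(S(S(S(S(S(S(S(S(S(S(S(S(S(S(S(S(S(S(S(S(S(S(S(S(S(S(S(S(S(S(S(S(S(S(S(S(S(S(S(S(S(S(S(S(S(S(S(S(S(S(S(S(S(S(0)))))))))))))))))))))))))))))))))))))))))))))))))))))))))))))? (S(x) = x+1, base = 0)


Counting successors applied to 0:
61 applications of S to 0 = 61

61


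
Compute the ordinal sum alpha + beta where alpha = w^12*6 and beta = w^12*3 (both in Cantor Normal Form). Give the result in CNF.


Ordinal addition w^12*6 + w^12*3:
Both terms have the same exponent 12.
w^e*c + w^e*d = w^e*(c+d).
Result = w^12*(6+3) = w^12*9

w^12*9


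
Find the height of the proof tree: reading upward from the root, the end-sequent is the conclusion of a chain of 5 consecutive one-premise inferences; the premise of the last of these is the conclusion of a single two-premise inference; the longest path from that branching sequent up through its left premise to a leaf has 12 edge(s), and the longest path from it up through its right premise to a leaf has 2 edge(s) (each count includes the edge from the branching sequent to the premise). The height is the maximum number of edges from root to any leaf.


Longest path through the left premise: 12 edges (measured from the branching sequent)
Longest path through the right premise: 2 edges
Height of the subtree rooted at the branching sequent: max(12, 2) = 12
The branching sequent sits 5 edges above the root (the chain of one-premise inferences), so height = 12 + 5 = 17

17


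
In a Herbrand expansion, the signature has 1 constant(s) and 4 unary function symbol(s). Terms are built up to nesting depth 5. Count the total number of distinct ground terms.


Herbrand terms by depth:
Depth 0: 1 constants
Depth 1: 4 new terms (running total: 5)
Depth 2: 16 new terms (running total: 21)
Depth 3: 64 new terms (running total: 85)
Depth 4: 256 new terms (running total: 341)
Depth 5: 1024 new terms (running total: 1365)
Total distinct ground terms = 1365

1365


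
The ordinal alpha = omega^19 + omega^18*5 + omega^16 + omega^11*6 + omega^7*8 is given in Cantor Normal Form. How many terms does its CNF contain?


CNF: omega^19 + omega^18*5 + omega^16 + omega^11*6 + omega^7*8
Count the summands separated by '+':
  term 1: omega^19
  term 2: omega^18*5
  term 3: omega^16
  term 4: omega^11*6
  term 5: omega^7*8
Total terms = 5

5


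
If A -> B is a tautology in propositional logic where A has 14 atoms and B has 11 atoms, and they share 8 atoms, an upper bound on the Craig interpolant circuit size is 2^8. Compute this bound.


Shared atoms = 8
Craig interpolant size bound = 2^8
= 256

256


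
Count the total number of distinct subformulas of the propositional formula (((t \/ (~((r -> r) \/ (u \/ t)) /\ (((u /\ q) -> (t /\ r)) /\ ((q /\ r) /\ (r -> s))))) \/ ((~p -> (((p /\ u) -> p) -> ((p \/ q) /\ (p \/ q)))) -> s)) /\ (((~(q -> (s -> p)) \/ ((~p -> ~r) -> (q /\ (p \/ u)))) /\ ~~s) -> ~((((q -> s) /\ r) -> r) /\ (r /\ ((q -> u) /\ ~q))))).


Formula: (((t \/ (~((r -> r) \/ (u \/ t)) /\ (((u /\ q) -> (t /\ r)) /\ ((q /\ r) /\ (r -> s))))) \/ ((~p -> (((p /\ u) -> p) -> ((p \/ q) /\ (p \/ q)))) -> s)) /\ (((~(q -> (s -> p)) \/ ((~p -> ~r) -> (q /\ (p \/ u)))) /\ ~~s) -> ~((((q -> s) /\ r) -> r) /\ (r /\ ((q -> u) /\ ~q)))))
Subformulas found:
  1. r
  2. p
  3. q
  4. u
  5. s
  6. t
  7. ~p
  8. ~s
  9. ~r
  10. ~q
  11. ~~s
  12. (t /\ r)
  13. (p /\ u)
  14. (q -> u)
  15. (u \/ t)
  16. (s -> p)
  17. (r -> r)
  18. (q -> s)
  19. (q /\ r)
  20. (u /\ q)
  21. (p \/ q)
  22. (r -> s)
  23. (p \/ u)
  24. (~p -> ~r)
  25. ((p /\ u) -> p)
  26. (q /\ (p \/ u))
  27. (q -> (s -> p))
  28. ((q -> s) /\ r)
  29. ((q -> u) /\ ~q)
  30. ~(q -> (s -> p))
  31. ((p \/ q) /\ (p \/ q))
  32. ((u /\ q) -> (t /\ r))
  33. (((q -> s) /\ r) -> r)
  34. ((q /\ r) /\ (r -> s))
  35. ((r -> r) \/ (u \/ t))
  36. ~((r -> r) \/ (u \/ t))
  37. (r /\ ((q -> u) /\ ~q))
  38. ((~p -> ~r) -> (q /\ (p \/ u)))
  39. (((p /\ u) -> p) -> ((p \/ q) /\ (p \/ q)))
  40. (((u /\ q) -> (t /\ r)) /\ ((q /\ r) /\ (r -> s)))
  41. ((((q -> s) /\ r) -> r) /\ (r /\ ((q -> u) /\ ~q)))
  42. (~p -> (((p /\ u) -> p) -> ((p \/ q) /\ (p \/ q))))
  43. ~((((q -> s) /\ r) -> r) /\ (r /\ ((q -> u) /\ ~q)))
  44. (~(q -> (s -> p)) \/ ((~p -> ~r) -> (q /\ (p \/ u))))
  45. ((~p -> (((p /\ u) -> p) -> ((p \/ q) /\ (p \/ q)))) -> s)
  46. ((~(q -> (s -> p)) \/ ((~p -> ~r) -> (q /\ (p \/ u)))) /\ ~~s)
  47. (~((r -> r) \/ (u \/ t)) /\ (((u /\ q) -> (t /\ r)) /\ ((q /\ r) /\ (r -> s))))
  48. (t \/ (~((r -> r) \/ (u \/ t)) /\ (((u /\ q) -> (t /\ r)) /\ ((q /\ r) /\ (r -> s)))))
  49. (((~(q -> (s -> p)) \/ ((~p -> ~r) -> (q /\ (p \/ u)))) /\ ~~s) -> ~((((q -> s) /\ r) -> r) /\ (r /\ ((q -> u) /\ ~q))))
  50. ((t \/ (~((r -> r) \/ (u \/ t)) /\ (((u /\ q) -> (t /\ r)) /\ ((q /\ r) /\ (r -> s))))) \/ ((~p -> (((p /\ u) -> p) -> ((p \/ q) /\ (p \/ q)))) -> s))
  51. (((t \/ (~((r -> r) \/ (u \/ t)) /\ (((u /\ q) -> (t /\ r)) /\ ((q /\ r) /\ (r -> s))))) \/ ((~p -> (((p /\ u) -> p) -> ((p \/ q) /\ (p \/ q)))) -> s)) /\ (((~(q -> (s -> p)) \/ ((~p -> ~r) -> (q /\ (p \/ u)))) /\ ~~s) -> ~((((q -> s) /\ r) -> r) /\ (r /\ ((q -> u) /\ ~q)))))
Total distinct subformulas = 51

51


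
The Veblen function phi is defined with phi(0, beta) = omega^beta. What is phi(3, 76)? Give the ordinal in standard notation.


phi(3, 76):
phi(3, beta) = eta_beta (the beta-th eta number, fixed point of zeta).
phi(3, 76) = eta_76

eta_76


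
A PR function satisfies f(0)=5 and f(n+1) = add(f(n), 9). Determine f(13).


f(0) = 5
f(1) = add(f(0), 9) = add(5, 9) = 14
f(2) = add(f(1), 9) = add(14, 9) = 23
f(3) = add(f(2), 9) = add(23, 9) = 32
f(4) = add(f(3), 9) = add(32, 9) = 41
f(5) = add(f(4), 9) = add(41, 9) = 50
f(6) = add(f(5), 9) = add(50, 9) = 59
f(7) = add(f(6), 9) = add(59, 9) = 68
f(8) = add(f(7), 9) = add(68, 9) = 77
f(9) = add(f(8), 9) = add(77, 9) = 86
f(10) = add(f(9), 9) = add(86, 9) = 95
f(11) = add(f(10), 9) = add(95, 9) = 104
f(12) = add(f(11), 9) = add(104, 9) = 113
f(13) = add(f(12), 9) = add(113, 9) = 122


122
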